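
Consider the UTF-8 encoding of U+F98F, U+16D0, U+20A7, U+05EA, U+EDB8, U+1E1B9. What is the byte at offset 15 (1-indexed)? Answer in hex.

0xF0

1-indexed offset 15 is 0-indexed offset 14.
U+F98F → 3-byte form EF A6 8F at offsets 0–2.
U+16D0 → 3-byte form E1 9B 90 at offsets 3–5.
U+20A7 → 3-byte form E2 82 A7 at offsets 6–8.
U+05EA → 2-byte form D7 AA at offsets 9–10.
U+EDB8 → 3-byte form EE B6 B8 at offsets 11–13.
U+1E1B9 → 4-byte form F0 9E 86 B9 at offsets 14–17.
Offset 14 falls in char 6's range; it's byte 1 of F0 9E 86 B9 = 0xF0.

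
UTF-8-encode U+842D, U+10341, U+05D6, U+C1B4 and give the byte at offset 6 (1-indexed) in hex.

1-indexed offset 6 is 0-indexed offset 5.
U+842D → 3-byte form E8 90 AD at offsets 0–2.
U+10341 → 4-byte form F0 90 8D 81 at offsets 3–6.
Offset 5 falls in char 2's range; it's byte 3 of F0 90 8D 81 = 0x8D.

0x8D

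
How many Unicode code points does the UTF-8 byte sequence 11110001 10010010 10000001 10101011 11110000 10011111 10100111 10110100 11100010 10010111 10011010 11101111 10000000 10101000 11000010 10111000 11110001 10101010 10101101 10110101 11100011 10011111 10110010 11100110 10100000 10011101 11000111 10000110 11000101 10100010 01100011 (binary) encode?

Byte at offset 0: 0xF1 = 11110001 → 4-byte char (#1). Advance 4.
Byte at offset 4: 0xF0 = 11110000 → 4-byte char (#2). Advance 4.
Byte at offset 8: 0xE2 = 11100010 → 3-byte char (#3). Advance 3.
Byte at offset 11: 0xEF = 11101111 → 3-byte char (#4). Advance 3.
Byte at offset 14: 0xC2 = 11000010 → 2-byte char (#5). Advance 2.
Byte at offset 16: 0xF1 = 11110001 → 4-byte char (#6). Advance 4.
Byte at offset 20: 0xE3 = 11100011 → 3-byte char (#7). Advance 3.
Byte at offset 23: 0xE6 = 11100110 → 3-byte char (#8). Advance 3.
Byte at offset 26: 0xC7 = 11000111 → 2-byte char (#9). Advance 2.
Byte at offset 28: 0xC5 = 11000101 → 2-byte char (#10). Advance 2.
Byte at offset 30: 0x63 = 01100011 → 1-byte char (#11). Advance 1.
Reached end at offset 31 after 11 code points.

11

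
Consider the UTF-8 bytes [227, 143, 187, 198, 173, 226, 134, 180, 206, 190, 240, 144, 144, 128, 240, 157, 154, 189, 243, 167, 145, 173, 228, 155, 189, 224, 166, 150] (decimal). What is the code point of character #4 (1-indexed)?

U+03BE

Offset 0: leading byte 0xE3 = 11100011 → 3-byte char #1 = E3 8F BB.
Offset 3: leading byte 0xC6 = 11000110 → 2-byte char #2 = C6 AD.
Offset 5: leading byte 0xE2 = 11100010 → 3-byte char #3 = E2 86 B4.
Offset 8: leading byte 0xCE = 11001110 → 2-byte char #4 = CE BE.
Leading byte 0xCE = 11001110 matches 110xxxxx → 2-byte sequence.
Byte 1: 0xCE = 11001110, payload 01110 (5 bits).
Byte 2: 0xBE = 10111110 (10xxxxxx ✓), payload 111110.
Concatenate: 01110111110 = 0x3BE (11 bits → U+03BE).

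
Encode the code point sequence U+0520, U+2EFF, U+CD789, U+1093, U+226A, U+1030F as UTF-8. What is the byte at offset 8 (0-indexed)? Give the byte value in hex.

U+0520 → 2-byte form D4 A0 at offsets 0–1.
U+2EFF → 3-byte form E2 BB BF at offsets 2–4.
U+CD789 → 4-byte form F3 8D 9E 89 at offsets 5–8.
Offset 8 falls in char 3's range; it's byte 4 of F3 8D 9E 89 = 0x89.

0x89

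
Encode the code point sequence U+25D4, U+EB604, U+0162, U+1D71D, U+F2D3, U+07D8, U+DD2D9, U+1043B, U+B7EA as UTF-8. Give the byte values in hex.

E2 97 94 F3 AB 98 84 C5 A2 F0 9D 9C 9D EF 8B 93 DF 98 F3 9D 8B 99 F0 90 90 BB EB 9F AA

U+25D4: 3-byte form → E2 97 94.
U+EB604: 4-byte form → F3 AB 98 84.
U+0162: 2-byte form → C5 A2.
U+1D71D: 4-byte form → F0 9D 9C 9D.
U+F2D3: 3-byte form → EF 8B 93.
U+07D8: 2-byte form → DF 98.
U+DD2D9: 4-byte form → F3 9D 8B 99.
U+1043B: 4-byte form → F0 90 90 BB.
U+B7EA: 3-byte form → EB 9F AA.
Concatenated (29 bytes): E2 97 94 F3 AB 98 84 C5 A2 F0 9D 9C 9D EF 8B 93 DF 98 F3 9D 8B 99 F0 90 90 BB EB 9F AA.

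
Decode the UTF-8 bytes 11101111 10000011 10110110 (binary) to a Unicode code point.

U+F0F6

Leading byte 0xEF = 11101111 matches 1110xxxx → 3-byte sequence.
Byte 1: 0xEF = 11101111, payload 1111 (4 bits).
Byte 2: 0x83 = 10000011 (10xxxxxx ✓), payload 000011.
Byte 3: 0xB6 = 10110110 (10xxxxxx ✓), payload 110110.
Concatenate: 1111000011110110 = 0xF0F6 (16 bits → U+F0F6).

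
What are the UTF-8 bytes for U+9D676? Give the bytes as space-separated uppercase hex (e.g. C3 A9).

U+9D676 = 0x9D676 = 644726 decimal. In range U+10000–U+10FFFF → 4-byte form: 11110xxx 10xxxxxx 10xxxxxx 10xxxxxx.
Binary (21 bits): 010011101011001110110.
Split 3+6+6+6: 010 | 011101 | 011001 | 110110.
Byte 1: 11110010 = 0xF2.
Byte 2: 10011101 = 0x9D.
Byte 3: 10011001 = 0x99.
Byte 4: 10110110 = 0xB6.

F2 9D 99 B6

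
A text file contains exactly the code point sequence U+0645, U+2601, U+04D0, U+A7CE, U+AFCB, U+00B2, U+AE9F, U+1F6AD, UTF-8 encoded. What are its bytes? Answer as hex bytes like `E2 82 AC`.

D9 85 E2 98 81 D3 90 EA 9F 8E EA BF 8B C2 B2 EA BA 9F F0 9F 9A AD

U+0645: 2-byte form → D9 85.
U+2601: 3-byte form → E2 98 81.
U+04D0: 2-byte form → D3 90.
U+A7CE: 3-byte form → EA 9F 8E.
U+AFCB: 3-byte form → EA BF 8B.
U+00B2: 2-byte form → C2 B2.
U+AE9F: 3-byte form → EA BA 9F.
U+1F6AD: 4-byte form → F0 9F 9A AD.
Concatenated (22 bytes): D9 85 E2 98 81 D3 90 EA 9F 8E EA BF 8B C2 B2 EA BA 9F F0 9F 9A AD.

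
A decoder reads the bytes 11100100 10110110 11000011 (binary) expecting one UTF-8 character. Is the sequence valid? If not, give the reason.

Leading byte 0xE4 = 11100100 → 3-byte form.
Byte 3 is 0xC3 = 11000011, which is not 10xxxxxx — expected a continuation byte.

invalid (non-continuation byte where continuation expected)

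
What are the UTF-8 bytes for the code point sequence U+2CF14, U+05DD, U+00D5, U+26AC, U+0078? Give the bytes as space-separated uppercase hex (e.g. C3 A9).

F0 AC BC 94 D7 9D C3 95 E2 9A AC 78

U+2CF14: 4-byte form → F0 AC BC 94.
U+05DD: 2-byte form → D7 9D.
U+00D5: 2-byte form → C3 95.
U+26AC: 3-byte form → E2 9A AC.
U+0078: 1-byte form → 78.
Concatenated (12 bytes): F0 AC BC 94 D7 9D C3 95 E2 9A AC 78.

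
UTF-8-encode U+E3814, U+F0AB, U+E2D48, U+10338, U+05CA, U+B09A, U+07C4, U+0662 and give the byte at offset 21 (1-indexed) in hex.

1-indexed offset 21 is 0-indexed offset 20.
U+E3814 → 4-byte form F3 A3 A0 94 at offsets 0–3.
U+F0AB → 3-byte form EF 82 AB at offsets 4–6.
U+E2D48 → 4-byte form F3 A2 B5 88 at offsets 7–10.
U+10338 → 4-byte form F0 90 8C B8 at offsets 11–14.
U+05CA → 2-byte form D7 8A at offsets 15–16.
U+B09A → 3-byte form EB 82 9A at offsets 17–19.
U+07C4 → 2-byte form DF 84 at offsets 20–21.
Offset 20 falls in char 7's range; it's byte 1 of DF 84 = 0xDF.

0xDF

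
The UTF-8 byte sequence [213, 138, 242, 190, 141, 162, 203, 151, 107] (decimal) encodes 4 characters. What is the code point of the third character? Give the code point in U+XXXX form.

U+02D7

Offset 0: leading byte 0xD5 = 11010101 → 2-byte char #1 = D5 8A.
Offset 2: leading byte 0xF2 = 11110010 → 4-byte char #2 = F2 BE 8D A2.
Offset 6: leading byte 0xCB = 11001011 → 2-byte char #3 = CB 97.
Leading byte 0xCB = 11001011 matches 110xxxxx → 2-byte sequence.
Byte 1: 0xCB = 11001011, payload 01011 (5 bits).
Byte 2: 0x97 = 10010111 (10xxxxxx ✓), payload 010111.
Concatenate: 01011010111 = 0x2D7 (11 bits → U+02D7).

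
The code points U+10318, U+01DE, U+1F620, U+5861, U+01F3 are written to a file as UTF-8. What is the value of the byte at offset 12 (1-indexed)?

1-indexed offset 12 is 0-indexed offset 11.
U+10318 → 4-byte form F0 90 8C 98 at offsets 0–3.
U+01DE → 2-byte form C7 9E at offsets 4–5.
U+1F620 → 4-byte form F0 9F 98 A0 at offsets 6–9.
U+5861 → 3-byte form E5 A1 A1 at offsets 10–12.
Offset 11 falls in char 4's range; it's byte 2 of E5 A1 A1 = 0xA1.

0xA1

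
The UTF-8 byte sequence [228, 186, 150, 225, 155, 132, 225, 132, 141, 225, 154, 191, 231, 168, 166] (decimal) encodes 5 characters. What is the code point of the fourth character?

Offset 0: leading byte 0xE4 = 11100100 → 3-byte char #1 = E4 BA 96.
Offset 3: leading byte 0xE1 = 11100001 → 3-byte char #2 = E1 9B 84.
Offset 6: leading byte 0xE1 = 11100001 → 3-byte char #3 = E1 84 8D.
Offset 9: leading byte 0xE1 = 11100001 → 3-byte char #4 = E1 9A BF.
Leading byte 0xE1 = 11100001 matches 1110xxxx → 3-byte sequence.
Byte 1: 0xE1 = 11100001, payload 0001 (4 bits).
Byte 2: 0x9A = 10011010 (10xxxxxx ✓), payload 011010.
Byte 3: 0xBF = 10111111 (10xxxxxx ✓), payload 111111.
Concatenate: 0001011010111111 = 0x16BF (16 bits → U+16BF).

U+16BF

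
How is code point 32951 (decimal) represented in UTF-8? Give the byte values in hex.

U+80B7 = 0x80B7 = 32951 decimal. In range U+0800–U+FFFF → 3-byte form: 1110xxxx 10xxxxxx 10xxxxxx.
Binary (16 bits): 1000000010110111.
Split 4+6+6: 1000 | 000010 | 110111.
Byte 1: 11101000 = 0xE8.
Byte 2: 10000010 = 0x82.
Byte 3: 10110111 = 0xB7.

E8 82 B7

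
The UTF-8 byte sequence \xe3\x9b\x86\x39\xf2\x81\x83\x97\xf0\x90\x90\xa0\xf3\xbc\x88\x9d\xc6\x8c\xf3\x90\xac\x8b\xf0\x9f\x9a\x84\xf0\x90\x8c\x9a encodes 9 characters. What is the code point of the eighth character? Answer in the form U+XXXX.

U+1F684

Offset 0: leading byte 0xE3 = 11100011 → 3-byte char #1 = E3 9B 86.
Offset 3: leading byte 0x39 = 00111001 → 1-byte char #2 = 39.
Offset 4: leading byte 0xF2 = 11110010 → 4-byte char #3 = F2 81 83 97.
Offset 8: leading byte 0xF0 = 11110000 → 4-byte char #4 = F0 90 90 A0.
Offset 12: leading byte 0xF3 = 11110011 → 4-byte char #5 = F3 BC 88 9D.
Offset 16: leading byte 0xC6 = 11000110 → 2-byte char #6 = C6 8C.
Offset 18: leading byte 0xF3 = 11110011 → 4-byte char #7 = F3 90 AC 8B.
Offset 22: leading byte 0xF0 = 11110000 → 4-byte char #8 = F0 9F 9A 84.
Leading byte 0xF0 = 11110000 matches 11110xxx → 4-byte sequence.
Byte 1: 0xF0 = 11110000, payload 000 (3 bits).
Byte 2: 0x9F = 10011111 (10xxxxxx ✓), payload 011111.
Byte 3: 0x9A = 10011010 (10xxxxxx ✓), payload 011010.
Byte 4: 0x84 = 10000100 (10xxxxxx ✓), payload 000100.
Concatenate: 000011111011010000100 = 0x1F684 (21 bits → U+1F684).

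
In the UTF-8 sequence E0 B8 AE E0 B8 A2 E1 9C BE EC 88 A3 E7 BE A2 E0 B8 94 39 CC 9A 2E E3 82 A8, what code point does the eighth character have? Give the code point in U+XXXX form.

U+031A

Offset 0: leading byte 0xE0 = 11100000 → 3-byte char #1 = E0 B8 AE.
Offset 3: leading byte 0xE0 = 11100000 → 3-byte char #2 = E0 B8 A2.
Offset 6: leading byte 0xE1 = 11100001 → 3-byte char #3 = E1 9C BE.
Offset 9: leading byte 0xEC = 11101100 → 3-byte char #4 = EC 88 A3.
Offset 12: leading byte 0xE7 = 11100111 → 3-byte char #5 = E7 BE A2.
Offset 15: leading byte 0xE0 = 11100000 → 3-byte char #6 = E0 B8 94.
Offset 18: leading byte 0x39 = 00111001 → 1-byte char #7 = 39.
Offset 19: leading byte 0xCC = 11001100 → 2-byte char #8 = CC 9A.
Leading byte 0xCC = 11001100 matches 110xxxxx → 2-byte sequence.
Byte 1: 0xCC = 11001100, payload 01100 (5 bits).
Byte 2: 0x9A = 10011010 (10xxxxxx ✓), payload 011010.
Concatenate: 01100011010 = 0x31A (11 bits → U+031A).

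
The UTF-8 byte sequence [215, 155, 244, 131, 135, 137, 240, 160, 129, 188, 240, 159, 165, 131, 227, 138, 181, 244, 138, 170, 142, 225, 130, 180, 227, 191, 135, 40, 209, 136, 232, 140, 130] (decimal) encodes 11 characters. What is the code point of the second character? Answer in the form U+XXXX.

Offset 0: leading byte 0xD7 = 11010111 → 2-byte char #1 = D7 9B.
Offset 2: leading byte 0xF4 = 11110100 → 4-byte char #2 = F4 83 87 89.
Leading byte 0xF4 = 11110100 matches 11110xxx → 4-byte sequence.
Byte 1: 0xF4 = 11110100, payload 100 (3 bits).
Byte 2: 0x83 = 10000011 (10xxxxxx ✓), payload 000011.
Byte 3: 0x87 = 10000111 (10xxxxxx ✓), payload 000111.
Byte 4: 0x89 = 10001001 (10xxxxxx ✓), payload 001001.
Concatenate: 100000011000111001001 = 0x1031C9 (21 bits → U+1031C9).

U+1031C9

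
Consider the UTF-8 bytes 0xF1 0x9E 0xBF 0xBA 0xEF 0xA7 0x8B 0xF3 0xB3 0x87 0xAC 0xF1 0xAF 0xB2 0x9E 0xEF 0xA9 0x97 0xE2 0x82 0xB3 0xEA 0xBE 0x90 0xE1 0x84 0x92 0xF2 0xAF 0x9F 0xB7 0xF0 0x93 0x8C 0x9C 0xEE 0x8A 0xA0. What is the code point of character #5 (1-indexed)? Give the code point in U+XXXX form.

U+FA57

Offset 0: leading byte 0xF1 = 11110001 → 4-byte char #1 = F1 9E BF BA.
Offset 4: leading byte 0xEF = 11101111 → 3-byte char #2 = EF A7 8B.
Offset 7: leading byte 0xF3 = 11110011 → 4-byte char #3 = F3 B3 87 AC.
Offset 11: leading byte 0xF1 = 11110001 → 4-byte char #4 = F1 AF B2 9E.
Offset 15: leading byte 0xEF = 11101111 → 3-byte char #5 = EF A9 97.
Leading byte 0xEF = 11101111 matches 1110xxxx → 3-byte sequence.
Byte 1: 0xEF = 11101111, payload 1111 (4 bits).
Byte 2: 0xA9 = 10101001 (10xxxxxx ✓), payload 101001.
Byte 3: 0x97 = 10010111 (10xxxxxx ✓), payload 010111.
Concatenate: 1111101001010111 = 0xFA57 (16 bits → U+FA57).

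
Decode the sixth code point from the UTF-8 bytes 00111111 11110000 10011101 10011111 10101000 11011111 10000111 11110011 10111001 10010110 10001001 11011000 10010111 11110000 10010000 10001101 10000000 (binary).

U+10340

Offset 0: leading byte 0x3F = 00111111 → 1-byte char #1 = 3F.
Offset 1: leading byte 0xF0 = 11110000 → 4-byte char #2 = F0 9D 9F A8.
Offset 5: leading byte 0xDF = 11011111 → 2-byte char #3 = DF 87.
Offset 7: leading byte 0xF3 = 11110011 → 4-byte char #4 = F3 B9 96 89.
Offset 11: leading byte 0xD8 = 11011000 → 2-byte char #5 = D8 97.
Offset 13: leading byte 0xF0 = 11110000 → 4-byte char #6 = F0 90 8D 80.
Leading byte 0xF0 = 11110000 matches 11110xxx → 4-byte sequence.
Byte 1: 0xF0 = 11110000, payload 000 (3 bits).
Byte 2: 0x90 = 10010000 (10xxxxxx ✓), payload 010000.
Byte 3: 0x8D = 10001101 (10xxxxxx ✓), payload 001101.
Byte 4: 0x80 = 10000000 (10xxxxxx ✓), payload 000000.
Concatenate: 000010000001101000000 = 0x10340 (21 bits → U+10340).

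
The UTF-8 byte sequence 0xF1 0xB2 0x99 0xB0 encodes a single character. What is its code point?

Leading byte 0xF1 = 11110001 matches 11110xxx → 4-byte sequence.
Byte 1: 0xF1 = 11110001, payload 001 (3 bits).
Byte 2: 0xB2 = 10110010 (10xxxxxx ✓), payload 110010.
Byte 3: 0x99 = 10011001 (10xxxxxx ✓), payload 011001.
Byte 4: 0xB0 = 10110000 (10xxxxxx ✓), payload 110000.
Concatenate: 001110010011001110000 = 0x72670 (21 bits → U+72670).

U+72670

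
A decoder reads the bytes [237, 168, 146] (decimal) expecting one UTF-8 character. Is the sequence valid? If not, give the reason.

Structurally a 3-byte sequence; payload = 0xDA12.
But 0xDA12 is in U+D800–U+DFFF, the surrogate range. Surrogates are not Unicode scalar values and are forbidden in UTF-8.

invalid (encodes a surrogate (U+D800–U+DFFF))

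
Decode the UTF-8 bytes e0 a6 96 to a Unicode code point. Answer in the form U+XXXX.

U+0996

Leading byte 0xE0 = 11100000 matches 1110xxxx → 3-byte sequence.
Byte 1: 0xE0 = 11100000, payload 0000 (4 bits).
Byte 2: 0xA6 = 10100110 (10xxxxxx ✓), payload 100110.
Byte 3: 0x96 = 10010110 (10xxxxxx ✓), payload 010110.
Concatenate: 0000100110010110 = 0x996 (16 bits → U+0996).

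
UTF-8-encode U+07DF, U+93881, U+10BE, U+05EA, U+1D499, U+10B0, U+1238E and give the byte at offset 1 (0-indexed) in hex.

0x9F

U+07DF → 2-byte form DF 9F at offsets 0–1.
Offset 1 falls in char 1's range; it's byte 2 of DF 9F = 0x9F.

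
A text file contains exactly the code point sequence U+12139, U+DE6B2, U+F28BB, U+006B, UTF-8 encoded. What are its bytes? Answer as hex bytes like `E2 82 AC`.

U+12139: 4-byte form → F0 92 84 B9.
U+DE6B2: 4-byte form → F3 9E 9A B2.
U+F28BB: 4-byte form → F3 B2 A2 BB.
U+006B: 1-byte form → 6B.
Concatenated (13 bytes): F0 92 84 B9 F3 9E 9A B2 F3 B2 A2 BB 6B.

F0 92 84 B9 F3 9E 9A B2 F3 B2 A2 BB 6B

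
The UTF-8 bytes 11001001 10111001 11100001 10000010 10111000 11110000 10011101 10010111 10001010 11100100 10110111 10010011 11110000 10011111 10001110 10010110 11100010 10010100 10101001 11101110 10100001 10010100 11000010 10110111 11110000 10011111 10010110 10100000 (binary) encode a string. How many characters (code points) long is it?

9

Byte at offset 0: 0xC9 = 11001001 → 2-byte char (#1). Advance 2.
Byte at offset 2: 0xE1 = 11100001 → 3-byte char (#2). Advance 3.
Byte at offset 5: 0xF0 = 11110000 → 4-byte char (#3). Advance 4.
Byte at offset 9: 0xE4 = 11100100 → 3-byte char (#4). Advance 3.
Byte at offset 12: 0xF0 = 11110000 → 4-byte char (#5). Advance 4.
Byte at offset 16: 0xE2 = 11100010 → 3-byte char (#6). Advance 3.
Byte at offset 19: 0xEE = 11101110 → 3-byte char (#7). Advance 3.
Byte at offset 22: 0xC2 = 11000010 → 2-byte char (#8). Advance 2.
Byte at offset 24: 0xF0 = 11110000 → 4-byte char (#9). Advance 4.
Reached end at offset 28 after 9 code points.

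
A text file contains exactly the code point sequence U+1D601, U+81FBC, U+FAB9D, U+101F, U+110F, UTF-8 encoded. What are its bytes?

U+1D601: 4-byte form → F0 9D 98 81.
U+81FBC: 4-byte form → F2 81 BE BC.
U+FAB9D: 4-byte form → F3 BA AE 9D.
U+101F: 3-byte form → E1 80 9F.
U+110F: 3-byte form → E1 84 8F.
Concatenated (18 bytes): F0 9D 98 81 F2 81 BE BC F3 BA AE 9D E1 80 9F E1 84 8F.

F0 9D 98 81 F2 81 BE BC F3 BA AE 9D E1 80 9F E1 84 8F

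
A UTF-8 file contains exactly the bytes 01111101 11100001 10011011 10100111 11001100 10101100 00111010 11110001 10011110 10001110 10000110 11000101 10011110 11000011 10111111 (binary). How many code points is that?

7

Byte at offset 0: 0x7D = 01111101 → 1-byte char (#1). Advance 1.
Byte at offset 1: 0xE1 = 11100001 → 3-byte char (#2). Advance 3.
Byte at offset 4: 0xCC = 11001100 → 2-byte char (#3). Advance 2.
Byte at offset 6: 0x3A = 00111010 → 1-byte char (#4). Advance 1.
Byte at offset 7: 0xF1 = 11110001 → 4-byte char (#5). Advance 4.
Byte at offset 11: 0xC5 = 11000101 → 2-byte char (#6). Advance 2.
Byte at offset 13: 0xC3 = 11000011 → 2-byte char (#7). Advance 2.
Reached end at offset 15 after 7 code points.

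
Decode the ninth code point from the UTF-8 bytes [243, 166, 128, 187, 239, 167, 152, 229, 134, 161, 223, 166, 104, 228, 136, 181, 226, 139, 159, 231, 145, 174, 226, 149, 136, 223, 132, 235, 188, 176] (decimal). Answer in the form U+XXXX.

U+2548

Offset 0: leading byte 0xF3 = 11110011 → 4-byte char #1 = F3 A6 80 BB.
Offset 4: leading byte 0xEF = 11101111 → 3-byte char #2 = EF A7 98.
Offset 7: leading byte 0xE5 = 11100101 → 3-byte char #3 = E5 86 A1.
Offset 10: leading byte 0xDF = 11011111 → 2-byte char #4 = DF A6.
Offset 12: leading byte 0x68 = 01101000 → 1-byte char #5 = 68.
Offset 13: leading byte 0xE4 = 11100100 → 3-byte char #6 = E4 88 B5.
Offset 16: leading byte 0xE2 = 11100010 → 3-byte char #7 = E2 8B 9F.
Offset 19: leading byte 0xE7 = 11100111 → 3-byte char #8 = E7 91 AE.
Offset 22: leading byte 0xE2 = 11100010 → 3-byte char #9 = E2 95 88.
Leading byte 0xE2 = 11100010 matches 1110xxxx → 3-byte sequence.
Byte 1: 0xE2 = 11100010, payload 0010 (4 bits).
Byte 2: 0x95 = 10010101 (10xxxxxx ✓), payload 010101.
Byte 3: 0x88 = 10001000 (10xxxxxx ✓), payload 001000.
Concatenate: 0010010101001000 = 0x2548 (16 bits → U+2548).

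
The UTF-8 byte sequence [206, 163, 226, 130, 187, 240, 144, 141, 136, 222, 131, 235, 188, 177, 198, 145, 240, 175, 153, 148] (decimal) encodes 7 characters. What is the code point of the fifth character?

U+BF31

Offset 0: leading byte 0xCE = 11001110 → 2-byte char #1 = CE A3.
Offset 2: leading byte 0xE2 = 11100010 → 3-byte char #2 = E2 82 BB.
Offset 5: leading byte 0xF0 = 11110000 → 4-byte char #3 = F0 90 8D 88.
Offset 9: leading byte 0xDE = 11011110 → 2-byte char #4 = DE 83.
Offset 11: leading byte 0xEB = 11101011 → 3-byte char #5 = EB BC B1.
Leading byte 0xEB = 11101011 matches 1110xxxx → 3-byte sequence.
Byte 1: 0xEB = 11101011, payload 1011 (4 bits).
Byte 2: 0xBC = 10111100 (10xxxxxx ✓), payload 111100.
Byte 3: 0xB1 = 10110001 (10xxxxxx ✓), payload 110001.
Concatenate: 1011111100110001 = 0xBF31 (16 bits → U+BF31).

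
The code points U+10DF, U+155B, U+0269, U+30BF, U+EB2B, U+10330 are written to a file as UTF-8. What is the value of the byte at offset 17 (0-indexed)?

U+10DF → 3-byte form E1 83 9F at offsets 0–2.
U+155B → 3-byte form E1 95 9B at offsets 3–5.
U+0269 → 2-byte form C9 A9 at offsets 6–7.
U+30BF → 3-byte form E3 82 BF at offsets 8–10.
U+EB2B → 3-byte form EE AC AB at offsets 11–13.
U+10330 → 4-byte form F0 90 8C B0 at offsets 14–17.
Offset 17 falls in char 6's range; it's byte 4 of F0 90 8C B0 = 0xB0.

0xB0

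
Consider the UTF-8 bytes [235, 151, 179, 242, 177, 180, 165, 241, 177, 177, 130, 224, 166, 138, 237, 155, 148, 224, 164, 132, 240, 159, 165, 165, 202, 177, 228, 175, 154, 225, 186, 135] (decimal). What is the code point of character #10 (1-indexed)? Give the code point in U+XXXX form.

U+1E87

Offset 0: leading byte 0xEB = 11101011 → 3-byte char #1 = EB 97 B3.
Offset 3: leading byte 0xF2 = 11110010 → 4-byte char #2 = F2 B1 B4 A5.
Offset 7: leading byte 0xF1 = 11110001 → 4-byte char #3 = F1 B1 B1 82.
Offset 11: leading byte 0xE0 = 11100000 → 3-byte char #4 = E0 A6 8A.
Offset 14: leading byte 0xED = 11101101 → 3-byte char #5 = ED 9B 94.
Offset 17: leading byte 0xE0 = 11100000 → 3-byte char #6 = E0 A4 84.
Offset 20: leading byte 0xF0 = 11110000 → 4-byte char #7 = F0 9F A5 A5.
Offset 24: leading byte 0xCA = 11001010 → 2-byte char #8 = CA B1.
Offset 26: leading byte 0xE4 = 11100100 → 3-byte char #9 = E4 AF 9A.
Offset 29: leading byte 0xE1 = 11100001 → 3-byte char #10 = E1 BA 87.
Leading byte 0xE1 = 11100001 matches 1110xxxx → 3-byte sequence.
Byte 1: 0xE1 = 11100001, payload 0001 (4 bits).
Byte 2: 0xBA = 10111010 (10xxxxxx ✓), payload 111010.
Byte 3: 0x87 = 10000111 (10xxxxxx ✓), payload 000111.
Concatenate: 0001111010000111 = 0x1E87 (16 bits → U+1E87).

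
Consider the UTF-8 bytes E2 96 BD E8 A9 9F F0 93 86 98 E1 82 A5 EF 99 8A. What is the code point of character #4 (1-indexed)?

Offset 0: leading byte 0xE2 = 11100010 → 3-byte char #1 = E2 96 BD.
Offset 3: leading byte 0xE8 = 11101000 → 3-byte char #2 = E8 A9 9F.
Offset 6: leading byte 0xF0 = 11110000 → 4-byte char #3 = F0 93 86 98.
Offset 10: leading byte 0xE1 = 11100001 → 3-byte char #4 = E1 82 A5.
Leading byte 0xE1 = 11100001 matches 1110xxxx → 3-byte sequence.
Byte 1: 0xE1 = 11100001, payload 0001 (4 bits).
Byte 2: 0x82 = 10000010 (10xxxxxx ✓), payload 000010.
Byte 3: 0xA5 = 10100101 (10xxxxxx ✓), payload 100101.
Concatenate: 0001000010100101 = 0x10A5 (16 bits → U+10A5).

U+10A5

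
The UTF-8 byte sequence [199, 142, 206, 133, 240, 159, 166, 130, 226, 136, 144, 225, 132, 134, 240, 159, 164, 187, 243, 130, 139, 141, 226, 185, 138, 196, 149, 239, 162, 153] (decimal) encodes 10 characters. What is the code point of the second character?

Offset 0: leading byte 0xC7 = 11000111 → 2-byte char #1 = C7 8E.
Offset 2: leading byte 0xCE = 11001110 → 2-byte char #2 = CE 85.
Leading byte 0xCE = 11001110 matches 110xxxxx → 2-byte sequence.
Byte 1: 0xCE = 11001110, payload 01110 (5 bits).
Byte 2: 0x85 = 10000101 (10xxxxxx ✓), payload 000101.
Concatenate: 01110000101 = 0x385 (11 bits → U+0385).

U+0385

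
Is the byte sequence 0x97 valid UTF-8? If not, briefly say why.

Byte 0x97 = 10010111 has the form 10xxxxxx — a continuation byte — but there is no preceding leading byte.

invalid (continuation byte with no leading byte)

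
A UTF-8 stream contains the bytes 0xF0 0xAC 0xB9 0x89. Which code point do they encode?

Leading byte 0xF0 = 11110000 matches 11110xxx → 4-byte sequence.
Byte 1: 0xF0 = 11110000, payload 000 (3 bits).
Byte 2: 0xAC = 10101100 (10xxxxxx ✓), payload 101100.
Byte 3: 0xB9 = 10111001 (10xxxxxx ✓), payload 111001.
Byte 4: 0x89 = 10001001 (10xxxxxx ✓), payload 001001.
Concatenate: 000101100111001001001 = 0x2CE49 (21 bits → U+2CE49).

U+2CE49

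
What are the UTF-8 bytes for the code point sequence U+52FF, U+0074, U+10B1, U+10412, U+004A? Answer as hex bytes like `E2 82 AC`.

E5 8B BF 74 E1 82 B1 F0 90 90 92 4A

U+52FF: 3-byte form → E5 8B BF.
U+0074: 1-byte form → 74.
U+10B1: 3-byte form → E1 82 B1.
U+10412: 4-byte form → F0 90 90 92.
U+004A: 1-byte form → 4A.
Concatenated (12 bytes): E5 8B BF 74 E1 82 B1 F0 90 90 92 4A.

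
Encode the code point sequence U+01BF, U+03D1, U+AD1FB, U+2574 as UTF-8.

C6 BF CF 91 F2 AD 87 BB E2 95 B4

U+01BF: 2-byte form → C6 BF.
U+03D1: 2-byte form → CF 91.
U+AD1FB: 4-byte form → F2 AD 87 BB.
U+2574: 3-byte form → E2 95 B4.
Concatenated (11 bytes): C6 BF CF 91 F2 AD 87 BB E2 95 B4.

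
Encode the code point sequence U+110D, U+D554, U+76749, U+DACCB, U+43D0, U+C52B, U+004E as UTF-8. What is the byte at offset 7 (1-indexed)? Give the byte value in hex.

0xF1

1-indexed offset 7 is 0-indexed offset 6.
U+110D → 3-byte form E1 84 8D at offsets 0–2.
U+D554 → 3-byte form ED 95 94 at offsets 3–5.
U+76749 → 4-byte form F1 B6 9D 89 at offsets 6–9.
Offset 6 falls in char 3's range; it's byte 1 of F1 B6 9D 89 = 0xF1.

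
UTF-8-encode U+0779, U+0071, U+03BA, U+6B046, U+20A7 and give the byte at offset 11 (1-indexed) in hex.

0x82

1-indexed offset 11 is 0-indexed offset 10.
U+0779 → 2-byte form DD B9 at offsets 0–1.
U+0071 → 1-byte form 71 at offsets 2–2.
U+03BA → 2-byte form CE BA at offsets 3–4.
U+6B046 → 4-byte form F1 AB 81 86 at offsets 5–8.
U+20A7 → 3-byte form E2 82 A7 at offsets 9–11.
Offset 10 falls in char 5's range; it's byte 2 of E2 82 A7 = 0x82.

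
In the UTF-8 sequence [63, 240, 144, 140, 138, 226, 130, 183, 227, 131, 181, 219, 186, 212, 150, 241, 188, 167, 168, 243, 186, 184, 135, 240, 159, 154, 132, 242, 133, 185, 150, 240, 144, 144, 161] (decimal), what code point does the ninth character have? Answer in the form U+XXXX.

Offset 0: leading byte 0x3F = 00111111 → 1-byte char #1 = 3F.
Offset 1: leading byte 0xF0 = 11110000 → 4-byte char #2 = F0 90 8C 8A.
Offset 5: leading byte 0xE2 = 11100010 → 3-byte char #3 = E2 82 B7.
Offset 8: leading byte 0xE3 = 11100011 → 3-byte char #4 = E3 83 B5.
Offset 11: leading byte 0xDB = 11011011 → 2-byte char #5 = DB BA.
Offset 13: leading byte 0xD4 = 11010100 → 2-byte char #6 = D4 96.
Offset 15: leading byte 0xF1 = 11110001 → 4-byte char #7 = F1 BC A7 A8.
Offset 19: leading byte 0xF3 = 11110011 → 4-byte char #8 = F3 BA B8 87.
Offset 23: leading byte 0xF0 = 11110000 → 4-byte char #9 = F0 9F 9A 84.
Leading byte 0xF0 = 11110000 matches 11110xxx → 4-byte sequence.
Byte 1: 0xF0 = 11110000, payload 000 (3 bits).
Byte 2: 0x9F = 10011111 (10xxxxxx ✓), payload 011111.
Byte 3: 0x9A = 10011010 (10xxxxxx ✓), payload 011010.
Byte 4: 0x84 = 10000100 (10xxxxxx ✓), payload 000100.
Concatenate: 000011111011010000100 = 0x1F684 (21 bits → U+1F684).

U+1F684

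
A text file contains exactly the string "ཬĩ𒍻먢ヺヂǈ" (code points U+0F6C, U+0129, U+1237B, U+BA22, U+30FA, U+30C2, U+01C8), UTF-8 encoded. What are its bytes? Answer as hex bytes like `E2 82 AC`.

U+0F6C: 3-byte form → E0 BD AC.
U+0129: 2-byte form → C4 A9.
U+1237B: 4-byte form → F0 92 8D BB.
U+BA22: 3-byte form → EB A8 A2.
U+30FA: 3-byte form → E3 83 BA.
U+30C2: 3-byte form → E3 83 82.
U+01C8: 2-byte form → C7 88.
Concatenated (20 bytes): E0 BD AC C4 A9 F0 92 8D BB EB A8 A2 E3 83 BA E3 83 82 C7 88.

E0 BD AC C4 A9 F0 92 8D BB EB A8 A2 E3 83 BA E3 83 82 C7 88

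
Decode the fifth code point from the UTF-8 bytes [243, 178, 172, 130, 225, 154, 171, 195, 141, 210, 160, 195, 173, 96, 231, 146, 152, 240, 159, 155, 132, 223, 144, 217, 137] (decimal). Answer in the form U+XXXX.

U+00ED

Offset 0: leading byte 0xF3 = 11110011 → 4-byte char #1 = F3 B2 AC 82.
Offset 4: leading byte 0xE1 = 11100001 → 3-byte char #2 = E1 9A AB.
Offset 7: leading byte 0xC3 = 11000011 → 2-byte char #3 = C3 8D.
Offset 9: leading byte 0xD2 = 11010010 → 2-byte char #4 = D2 A0.
Offset 11: leading byte 0xC3 = 11000011 → 2-byte char #5 = C3 AD.
Leading byte 0xC3 = 11000011 matches 110xxxxx → 2-byte sequence.
Byte 1: 0xC3 = 11000011, payload 00011 (5 bits).
Byte 2: 0xAD = 10101101 (10xxxxxx ✓), payload 101101.
Concatenate: 00011101101 = 0xED (11 bits → U+00ED).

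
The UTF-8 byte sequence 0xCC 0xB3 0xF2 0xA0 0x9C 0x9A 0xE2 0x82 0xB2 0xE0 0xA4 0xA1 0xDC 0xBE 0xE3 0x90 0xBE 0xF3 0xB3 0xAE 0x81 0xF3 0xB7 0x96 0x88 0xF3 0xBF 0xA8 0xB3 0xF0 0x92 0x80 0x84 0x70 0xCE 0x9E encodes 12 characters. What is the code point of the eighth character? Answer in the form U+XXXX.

Offset 0: leading byte 0xCC = 11001100 → 2-byte char #1 = CC B3.
Offset 2: leading byte 0xF2 = 11110010 → 4-byte char #2 = F2 A0 9C 9A.
Offset 6: leading byte 0xE2 = 11100010 → 3-byte char #3 = E2 82 B2.
Offset 9: leading byte 0xE0 = 11100000 → 3-byte char #4 = E0 A4 A1.
Offset 12: leading byte 0xDC = 11011100 → 2-byte char #5 = DC BE.
Offset 14: leading byte 0xE3 = 11100011 → 3-byte char #6 = E3 90 BE.
Offset 17: leading byte 0xF3 = 11110011 → 4-byte char #7 = F3 B3 AE 81.
Offset 21: leading byte 0xF3 = 11110011 → 4-byte char #8 = F3 B7 96 88.
Leading byte 0xF3 = 11110011 matches 11110xxx → 4-byte sequence.
Byte 1: 0xF3 = 11110011, payload 011 (3 bits).
Byte 2: 0xB7 = 10110111 (10xxxxxx ✓), payload 110111.
Byte 3: 0x96 = 10010110 (10xxxxxx ✓), payload 010110.
Byte 4: 0x88 = 10001000 (10xxxxxx ✓), payload 001000.
Concatenate: 011110111010110001000 = 0xF7588 (21 bits → U+F7588).

U+F7588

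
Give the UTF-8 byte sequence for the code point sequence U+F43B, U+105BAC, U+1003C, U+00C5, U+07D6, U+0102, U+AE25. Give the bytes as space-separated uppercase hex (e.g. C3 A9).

U+F43B: 3-byte form → EF 90 BB.
U+105BAC: 4-byte form → F4 85 AE AC.
U+1003C: 4-byte form → F0 90 80 BC.
U+00C5: 2-byte form → C3 85.
U+07D6: 2-byte form → DF 96.
U+0102: 2-byte form → C4 82.
U+AE25: 3-byte form → EA B8 A5.
Concatenated (20 bytes): EF 90 BB F4 85 AE AC F0 90 80 BC C3 85 DF 96 C4 82 EA B8 A5.

EF 90 BB F4 85 AE AC F0 90 80 BC C3 85 DF 96 C4 82 EA B8 A5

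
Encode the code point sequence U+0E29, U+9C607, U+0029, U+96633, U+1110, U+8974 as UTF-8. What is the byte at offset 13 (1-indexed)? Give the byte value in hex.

1-indexed offset 13 is 0-indexed offset 12.
U+0E29 → 3-byte form E0 B8 A9 at offsets 0–2.
U+9C607 → 4-byte form F2 9C 98 87 at offsets 3–6.
U+0029 → 1-byte form 29 at offsets 7–7.
U+96633 → 4-byte form F2 96 98 B3 at offsets 8–11.
U+1110 → 3-byte form E1 84 90 at offsets 12–14.
Offset 12 falls in char 5's range; it's byte 1 of E1 84 90 = 0xE1.

0xE1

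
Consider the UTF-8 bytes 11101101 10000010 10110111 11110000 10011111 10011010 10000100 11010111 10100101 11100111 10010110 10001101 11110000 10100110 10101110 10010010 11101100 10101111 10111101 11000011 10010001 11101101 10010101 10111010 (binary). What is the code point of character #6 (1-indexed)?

Offset 0: leading byte 0xED = 11101101 → 3-byte char #1 = ED 82 B7.
Offset 3: leading byte 0xF0 = 11110000 → 4-byte char #2 = F0 9F 9A 84.
Offset 7: leading byte 0xD7 = 11010111 → 2-byte char #3 = D7 A5.
Offset 9: leading byte 0xE7 = 11100111 → 3-byte char #4 = E7 96 8D.
Offset 12: leading byte 0xF0 = 11110000 → 4-byte char #5 = F0 A6 AE 92.
Offset 16: leading byte 0xEC = 11101100 → 3-byte char #6 = EC AF BD.
Leading byte 0xEC = 11101100 matches 1110xxxx → 3-byte sequence.
Byte 1: 0xEC = 11101100, payload 1100 (4 bits).
Byte 2: 0xAF = 10101111 (10xxxxxx ✓), payload 101111.
Byte 3: 0xBD = 10111101 (10xxxxxx ✓), payload 111101.
Concatenate: 1100101111111101 = 0xCBFD (16 bits → U+CBFD).

U+CBFD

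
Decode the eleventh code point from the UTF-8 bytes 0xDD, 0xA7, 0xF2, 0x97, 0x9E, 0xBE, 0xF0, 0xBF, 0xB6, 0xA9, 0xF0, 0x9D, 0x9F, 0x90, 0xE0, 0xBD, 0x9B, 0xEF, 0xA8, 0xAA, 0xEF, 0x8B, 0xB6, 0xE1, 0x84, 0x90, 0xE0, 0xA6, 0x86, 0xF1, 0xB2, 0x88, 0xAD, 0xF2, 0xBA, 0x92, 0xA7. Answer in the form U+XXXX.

Offset 0: leading byte 0xDD = 11011101 → 2-byte char #1 = DD A7.
Offset 2: leading byte 0xF2 = 11110010 → 4-byte char #2 = F2 97 9E BE.
Offset 6: leading byte 0xF0 = 11110000 → 4-byte char #3 = F0 BF B6 A9.
Offset 10: leading byte 0xF0 = 11110000 → 4-byte char #4 = F0 9D 9F 90.
Offset 14: leading byte 0xE0 = 11100000 → 3-byte char #5 = E0 BD 9B.
Offset 17: leading byte 0xEF = 11101111 → 3-byte char #6 = EF A8 AA.
Offset 20: leading byte 0xEF = 11101111 → 3-byte char #7 = EF 8B B6.
Offset 23: leading byte 0xE1 = 11100001 → 3-byte char #8 = E1 84 90.
Offset 26: leading byte 0xE0 = 11100000 → 3-byte char #9 = E0 A6 86.
Offset 29: leading byte 0xF1 = 11110001 → 4-byte char #10 = F1 B2 88 AD.
Offset 33: leading byte 0xF2 = 11110010 → 4-byte char #11 = F2 BA 92 A7.
Leading byte 0xF2 = 11110010 matches 11110xxx → 4-byte sequence.
Byte 1: 0xF2 = 11110010, payload 010 (3 bits).
Byte 2: 0xBA = 10111010 (10xxxxxx ✓), payload 111010.
Byte 3: 0x92 = 10010010 (10xxxxxx ✓), payload 010010.
Byte 4: 0xA7 = 10100111 (10xxxxxx ✓), payload 100111.
Concatenate: 010111010010010100111 = 0xBA4A7 (21 bits → U+BA4A7).

U+BA4A7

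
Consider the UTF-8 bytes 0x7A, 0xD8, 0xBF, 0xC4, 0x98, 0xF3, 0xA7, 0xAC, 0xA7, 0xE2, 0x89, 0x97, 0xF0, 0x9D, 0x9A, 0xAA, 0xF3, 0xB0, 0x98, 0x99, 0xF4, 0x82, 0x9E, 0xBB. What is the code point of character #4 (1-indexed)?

U+E7B27

Offset 0: leading byte 0x7A = 01111010 → 1-byte char #1 = 7A.
Offset 1: leading byte 0xD8 = 11011000 → 2-byte char #2 = D8 BF.
Offset 3: leading byte 0xC4 = 11000100 → 2-byte char #3 = C4 98.
Offset 5: leading byte 0xF3 = 11110011 → 4-byte char #4 = F3 A7 AC A7.
Leading byte 0xF3 = 11110011 matches 11110xxx → 4-byte sequence.
Byte 1: 0xF3 = 11110011, payload 011 (3 bits).
Byte 2: 0xA7 = 10100111 (10xxxxxx ✓), payload 100111.
Byte 3: 0xAC = 10101100 (10xxxxxx ✓), payload 101100.
Byte 4: 0xA7 = 10100111 (10xxxxxx ✓), payload 100111.
Concatenate: 011100111101100100111 = 0xE7B27 (21 bits → U+E7B27).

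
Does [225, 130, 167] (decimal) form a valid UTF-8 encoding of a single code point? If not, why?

valid

Leading byte 0xE1 = 11100001 → 3-byte form.
Continuation bytes 0x82=10000010, 0xA7=10100111 all match 10xxxxxx.
Decoded value 0x10A7 is ≥ 0x800 (shortest form) and not a surrogate.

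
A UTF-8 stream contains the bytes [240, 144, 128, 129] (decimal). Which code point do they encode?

Leading byte 0xF0 = 11110000 matches 11110xxx → 4-byte sequence.
Byte 1: 0xF0 = 11110000, payload 000 (3 bits).
Byte 2: 0x90 = 10010000 (10xxxxxx ✓), payload 010000.
Byte 3: 0x80 = 10000000 (10xxxxxx ✓), payload 000000.
Byte 4: 0x81 = 10000001 (10xxxxxx ✓), payload 000001.
Concatenate: 000010000000000000001 = 0x10001 (21 bits → U+10001).

U+10001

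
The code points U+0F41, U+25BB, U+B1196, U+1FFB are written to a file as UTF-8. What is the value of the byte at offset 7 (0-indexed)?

0xB1

U+0F41 → 3-byte form E0 BD 81 at offsets 0–2.
U+25BB → 3-byte form E2 96 BB at offsets 3–5.
U+B1196 → 4-byte form F2 B1 86 96 at offsets 6–9.
Offset 7 falls in char 3's range; it's byte 2 of F2 B1 86 96 = 0xB1.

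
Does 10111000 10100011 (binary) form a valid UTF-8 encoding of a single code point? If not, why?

Byte 0xB8 = 10111000 has the form 10xxxxxx — a continuation byte — but there is no preceding leading byte.

invalid (continuation byte with no leading byte)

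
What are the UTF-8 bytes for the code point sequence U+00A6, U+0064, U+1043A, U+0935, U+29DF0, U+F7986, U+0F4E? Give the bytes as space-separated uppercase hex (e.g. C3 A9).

U+00A6: 2-byte form → C2 A6.
U+0064: 1-byte form → 64.
U+1043A: 4-byte form → F0 90 90 BA.
U+0935: 3-byte form → E0 A4 B5.
U+29DF0: 4-byte form → F0 A9 B7 B0.
U+F7986: 4-byte form → F3 B7 A6 86.
U+0F4E: 3-byte form → E0 BD 8E.
Concatenated (21 bytes): C2 A6 64 F0 90 90 BA E0 A4 B5 F0 A9 B7 B0 F3 B7 A6 86 E0 BD 8E.

C2 A6 64 F0 90 90 BA E0 A4 B5 F0 A9 B7 B0 F3 B7 A6 86 E0 BD 8E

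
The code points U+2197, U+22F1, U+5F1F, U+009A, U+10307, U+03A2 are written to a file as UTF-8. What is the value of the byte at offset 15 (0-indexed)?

U+2197 → 3-byte form E2 86 97 at offsets 0–2.
U+22F1 → 3-byte form E2 8B B1 at offsets 3–5.
U+5F1F → 3-byte form E5 BC 9F at offsets 6–8.
U+009A → 2-byte form C2 9A at offsets 9–10.
U+10307 → 4-byte form F0 90 8C 87 at offsets 11–14.
U+03A2 → 2-byte form CE A2 at offsets 15–16.
Offset 15 falls in char 6's range; it's byte 1 of CE A2 = 0xCE.

0xCE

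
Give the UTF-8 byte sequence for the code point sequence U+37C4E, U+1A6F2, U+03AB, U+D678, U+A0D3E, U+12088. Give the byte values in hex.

F0 B7 B1 8E F0 9A 9B B2 CE AB ED 99 B8 F2 A0 B4 BE F0 92 82 88

U+37C4E: 4-byte form → F0 B7 B1 8E.
U+1A6F2: 4-byte form → F0 9A 9B B2.
U+03AB: 2-byte form → CE AB.
U+D678: 3-byte form → ED 99 B8.
U+A0D3E: 4-byte form → F2 A0 B4 BE.
U+12088: 4-byte form → F0 92 82 88.
Concatenated (21 bytes): F0 B7 B1 8E F0 9A 9B B2 CE AB ED 99 B8 F2 A0 B4 BE F0 92 82 88.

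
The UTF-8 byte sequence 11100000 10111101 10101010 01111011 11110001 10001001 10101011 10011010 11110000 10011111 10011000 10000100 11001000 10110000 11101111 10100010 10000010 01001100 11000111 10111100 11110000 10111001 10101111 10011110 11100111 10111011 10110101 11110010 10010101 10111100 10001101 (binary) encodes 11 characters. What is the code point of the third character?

Offset 0: leading byte 0xE0 = 11100000 → 3-byte char #1 = E0 BD AA.
Offset 3: leading byte 0x7B = 01111011 → 1-byte char #2 = 7B.
Offset 4: leading byte 0xF1 = 11110001 → 4-byte char #3 = F1 89 AB 9A.
Leading byte 0xF1 = 11110001 matches 11110xxx → 4-byte sequence.
Byte 1: 0xF1 = 11110001, payload 001 (3 bits).
Byte 2: 0x89 = 10001001 (10xxxxxx ✓), payload 001001.
Byte 3: 0xAB = 10101011 (10xxxxxx ✓), payload 101011.
Byte 4: 0x9A = 10011010 (10xxxxxx ✓), payload 011010.
Concatenate: 001001001101011011010 = 0x49ADA (21 bits → U+49ADA).

U+49ADA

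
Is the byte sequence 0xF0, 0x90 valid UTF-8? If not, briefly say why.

invalid (sequence truncated)

Leading byte 0xF0 = 11110000 → 4-byte form, but only 2 bytes are present.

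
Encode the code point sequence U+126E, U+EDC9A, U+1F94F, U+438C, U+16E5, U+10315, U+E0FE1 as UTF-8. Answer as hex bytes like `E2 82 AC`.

U+126E: 3-byte form → E1 89 AE.
U+EDC9A: 4-byte form → F3 AD B2 9A.
U+1F94F: 4-byte form → F0 9F A5 8F.
U+438C: 3-byte form → E4 8E 8C.
U+16E5: 3-byte form → E1 9B A5.
U+10315: 4-byte form → F0 90 8C 95.
U+E0FE1: 4-byte form → F3 A0 BF A1.
Concatenated (25 bytes): E1 89 AE F3 AD B2 9A F0 9F A5 8F E4 8E 8C E1 9B A5 F0 90 8C 95 F3 A0 BF A1.

E1 89 AE F3 AD B2 9A F0 9F A5 8F E4 8E 8C E1 9B A5 F0 90 8C 95 F3 A0 BF A1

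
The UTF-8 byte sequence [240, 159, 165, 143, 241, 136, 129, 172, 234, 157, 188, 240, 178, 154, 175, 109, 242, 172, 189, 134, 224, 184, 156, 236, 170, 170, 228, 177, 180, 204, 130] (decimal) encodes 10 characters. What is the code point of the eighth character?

Offset 0: leading byte 0xF0 = 11110000 → 4-byte char #1 = F0 9F A5 8F.
Offset 4: leading byte 0xF1 = 11110001 → 4-byte char #2 = F1 88 81 AC.
Offset 8: leading byte 0xEA = 11101010 → 3-byte char #3 = EA 9D BC.
Offset 11: leading byte 0xF0 = 11110000 → 4-byte char #4 = F0 B2 9A AF.
Offset 15: leading byte 0x6D = 01101101 → 1-byte char #5 = 6D.
Offset 16: leading byte 0xF2 = 11110010 → 4-byte char #6 = F2 AC BD 86.
Offset 20: leading byte 0xE0 = 11100000 → 3-byte char #7 = E0 B8 9C.
Offset 23: leading byte 0xEC = 11101100 → 3-byte char #8 = EC AA AA.
Leading byte 0xEC = 11101100 matches 1110xxxx → 3-byte sequence.
Byte 1: 0xEC = 11101100, payload 1100 (4 bits).
Byte 2: 0xAA = 10101010 (10xxxxxx ✓), payload 101010.
Byte 3: 0xAA = 10101010 (10xxxxxx ✓), payload 101010.
Concatenate: 1100101010101010 = 0xCAAA (16 bits → U+CAAA).

U+CAAA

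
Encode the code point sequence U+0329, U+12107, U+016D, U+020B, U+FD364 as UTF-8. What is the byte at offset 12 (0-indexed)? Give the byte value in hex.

0x8D

U+0329 → 2-byte form CC A9 at offsets 0–1.
U+12107 → 4-byte form F0 92 84 87 at offsets 2–5.
U+016D → 2-byte form C5 AD at offsets 6–7.
U+020B → 2-byte form C8 8B at offsets 8–9.
U+FD364 → 4-byte form F3 BD 8D A4 at offsets 10–13.
Offset 12 falls in char 5's range; it's byte 3 of F3 BD 8D A4 = 0x8D.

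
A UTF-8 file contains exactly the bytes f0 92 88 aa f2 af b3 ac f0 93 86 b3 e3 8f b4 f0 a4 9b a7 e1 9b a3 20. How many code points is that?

Byte at offset 0: 0xF0 = 11110000 → 4-byte char (#1). Advance 4.
Byte at offset 4: 0xF2 = 11110010 → 4-byte char (#2). Advance 4.
Byte at offset 8: 0xF0 = 11110000 → 4-byte char (#3). Advance 4.
Byte at offset 12: 0xE3 = 11100011 → 3-byte char (#4). Advance 3.
Byte at offset 15: 0xF0 = 11110000 → 4-byte char (#5). Advance 4.
Byte at offset 19: 0xE1 = 11100001 → 3-byte char (#6). Advance 3.
Byte at offset 22: 0x20 = 00100000 → 1-byte char (#7). Advance 1.
Reached end at offset 23 after 7 code points.

7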